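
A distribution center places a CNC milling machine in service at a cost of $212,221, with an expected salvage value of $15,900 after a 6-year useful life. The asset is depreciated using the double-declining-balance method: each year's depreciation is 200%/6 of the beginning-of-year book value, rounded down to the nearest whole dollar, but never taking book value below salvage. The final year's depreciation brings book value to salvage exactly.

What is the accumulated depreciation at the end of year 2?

Depreciable base = $212,221 − $15,900 = $196,321.
Year 1: ⌊$212,221 × 200%/6⌋ = $70,740. Book value $141,481.
Year 2: ⌊$141,481 × 200%/6⌋ = $47,160. Book value $94,321.
Accumulated through year 2 = $212,221 − $94,321 = $117,900.

$117,900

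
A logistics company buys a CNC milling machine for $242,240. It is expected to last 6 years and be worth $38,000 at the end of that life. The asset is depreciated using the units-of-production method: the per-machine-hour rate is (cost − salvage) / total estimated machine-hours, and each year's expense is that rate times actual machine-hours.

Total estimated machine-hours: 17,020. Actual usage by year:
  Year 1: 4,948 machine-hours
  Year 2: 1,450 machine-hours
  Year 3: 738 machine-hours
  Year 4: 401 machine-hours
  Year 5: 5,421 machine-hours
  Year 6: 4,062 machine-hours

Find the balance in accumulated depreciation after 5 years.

Depreciable base = $242,240 − $38,000 = $204,240.
Rate = $204,240 / 17,020 machine-hours = $12 per machine-hour.
Year 1: 4,948 × $12 = $59,376. Book value $182,864.
Year 2: 1,450 × $12 = $17,400. Book value $165,464.
Year 3: 738 × $12 = $8,856. Book value $156,608.
Year 4: 401 × $12 = $4,812. Book value $151,796.
Year 5: 5,421 × $12 = $65,052. Book value $86,744.
Accumulated through year 5 = $242,240 − $86,744 = $155,496.

$155,496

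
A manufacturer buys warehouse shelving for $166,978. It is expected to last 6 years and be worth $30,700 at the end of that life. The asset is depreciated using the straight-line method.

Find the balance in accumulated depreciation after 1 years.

$22,713

Depreciable base = $166,978 − $30,700 = $136,278.
Annual expense = $136,278 / 6 = $22,713.
End of year 1: book value $144,265.
Accumulated through year 1 = $166,978 − $144,265 = $22,713.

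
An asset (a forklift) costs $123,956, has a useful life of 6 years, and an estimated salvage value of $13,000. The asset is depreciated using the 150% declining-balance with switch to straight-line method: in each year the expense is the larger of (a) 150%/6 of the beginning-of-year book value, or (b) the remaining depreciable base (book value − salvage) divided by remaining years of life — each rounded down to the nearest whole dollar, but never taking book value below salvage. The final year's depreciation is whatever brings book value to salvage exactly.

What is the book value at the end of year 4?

$39,197

Depreciable base = $123,956 − $13,000 = $110,956.
Year 1: DB = ⌊$123,956 × 150%/6⌋ = $30,989; SL = ⌊$110,956/6⌋ = $18,492 → take DB $30,989. Book value $92,967.
Year 2: DB = ⌊$92,967 × 150%/6⌋ = $23,241; SL = ⌊$79,967/5⌋ = $15,993 → take DB $23,241. Book value $69,726.
Year 3: DB = ⌊$69,726 × 150%/6⌋ = $17,431; SL = ⌊$56,726/4⌋ = $14,181 → take DB $17,431. Book value $52,295.
Year 4: DB = ⌊$52,295 × 150%/6⌋ = $13,073; SL = ⌊$39,295/3⌋ = $13,098 → take SL $13,098. Book value $39,197.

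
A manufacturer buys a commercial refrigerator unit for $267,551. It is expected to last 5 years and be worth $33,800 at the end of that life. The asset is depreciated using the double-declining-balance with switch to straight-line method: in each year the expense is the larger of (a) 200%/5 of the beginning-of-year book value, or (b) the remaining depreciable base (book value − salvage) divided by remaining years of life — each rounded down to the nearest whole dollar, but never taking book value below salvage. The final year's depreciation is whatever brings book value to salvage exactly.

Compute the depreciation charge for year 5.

$876

Depreciable base = $267,551 − $33,800 = $233,751.
Year 1: DB = ⌊$267,551 × 200%/5⌋ = $107,020; SL = ⌊$233,751/5⌋ = $46,750 → take DB $107,020. Book value $160,531.
Year 2: DB = ⌊$160,531 × 200%/5⌋ = $64,212; SL = ⌊$126,731/4⌋ = $31,682 → take DB $64,212. Book value $96,319.
Year 3: DB = ⌊$96,319 × 200%/5⌋ = $38,527; SL = ⌊$62,519/3⌋ = $20,839 → take DB $38,527. Book value $57,792.
Year 4: DB = ⌊$57,792 × 200%/5⌋ = $23,116; SL = ⌊$23,992/2⌋ = $11,996 → take DB $23,116. Book value $34,676.
Year 5 (final): $34,676 − $33,800 = $876. Book value $33,800.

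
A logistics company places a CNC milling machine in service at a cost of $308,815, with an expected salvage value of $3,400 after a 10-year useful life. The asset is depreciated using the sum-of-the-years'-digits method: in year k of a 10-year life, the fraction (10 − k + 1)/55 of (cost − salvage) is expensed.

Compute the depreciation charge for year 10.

Depreciable base = $308,815 − $3,400 = $305,415.
Sum of the years' digits = 10+9+8+7+6+5+4+3+2+1 = 55.
Year 1: $305,415 × 10/55 = $55,530. Book value $253,285.
Year 2: $305,415 × 9/55 = $49,977. Book value $203,308.
Year 3: $305,415 × 8/55 = $44,424. Book value $158,884.
Year 4: $305,415 × 7/55 = $38,871. Book value $120,013.
Year 5: $305,415 × 6/55 = $33,318. Book value $86,695.
Year 6: $305,415 × 5/55 = $27,765. Book value $58,930.
Year 7: $305,415 × 4/55 = $22,212. Book value $36,718.
Year 8: $305,415 × 3/55 = $16,659. Book value $20,059.
Year 9: $305,415 × 2/55 = $11,106. Book value $8,953.
Year 10: $305,415 × 1/55 = $5,553. Book value $3,400.

$5,553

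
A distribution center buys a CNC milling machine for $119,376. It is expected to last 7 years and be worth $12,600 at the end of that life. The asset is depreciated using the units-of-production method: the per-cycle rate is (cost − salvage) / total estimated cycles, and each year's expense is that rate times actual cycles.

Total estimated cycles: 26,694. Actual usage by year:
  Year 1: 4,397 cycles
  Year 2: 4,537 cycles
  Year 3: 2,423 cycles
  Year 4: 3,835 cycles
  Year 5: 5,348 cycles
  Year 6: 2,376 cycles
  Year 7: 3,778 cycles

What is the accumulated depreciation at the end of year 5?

$82,160

Depreciable base = $119,376 − $12,600 = $106,776.
Rate = $106,776 / 26,694 cycles = $4 per cycle.
Year 1: 4,397 × $4 = $17,588. Book value $101,788.
Year 2: 4,537 × $4 = $18,148. Book value $83,640.
Year 3: 2,423 × $4 = $9,692. Book value $73,948.
Year 4: 3,835 × $4 = $15,340. Book value $58,608.
Year 5: 5,348 × $4 = $21,392. Book value $37,216.
Accumulated through year 5 = $119,376 − $37,216 = $82,160.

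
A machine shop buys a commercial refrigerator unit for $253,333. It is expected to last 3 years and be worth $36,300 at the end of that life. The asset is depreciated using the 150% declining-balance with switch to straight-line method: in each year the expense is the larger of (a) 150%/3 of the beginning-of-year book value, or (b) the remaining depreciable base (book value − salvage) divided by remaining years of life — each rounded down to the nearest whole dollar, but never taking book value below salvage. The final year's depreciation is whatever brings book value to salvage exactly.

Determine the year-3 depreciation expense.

$27,034

Depreciable base = $253,333 − $36,300 = $217,033.
Year 1: DB = ⌊$253,333 × 150%/3⌋ = $126,666; SL = ⌊$217,033/3⌋ = $72,344 → take DB $126,666. Book value $126,667.
Year 2: DB = ⌊$126,667 × 150%/3⌋ = $63,333; SL = ⌊$90,367/2⌋ = $45,183 → take DB $63,333. Book value $63,334.
Year 3 (final): $63,334 − $36,300 = $27,034. Book value $36,300.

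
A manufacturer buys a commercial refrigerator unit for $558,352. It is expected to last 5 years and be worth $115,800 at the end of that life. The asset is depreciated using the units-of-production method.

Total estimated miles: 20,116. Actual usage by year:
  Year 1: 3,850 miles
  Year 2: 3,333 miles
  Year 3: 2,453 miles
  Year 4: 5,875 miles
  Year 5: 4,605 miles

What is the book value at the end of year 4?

Depreciable base = $558,352 − $115,800 = $442,552.
Rate = $442,552 / 20,116 miles = $22 per mile.
Year 1: 3,850 × $22 = $84,700. Book value $473,652.
Year 2: 3,333 × $22 = $73,326. Book value $400,326.
Year 3: 2,453 × $22 = $53,966. Book value $346,360.
Year 4: 5,875 × $22 = $129,250. Book value $217,110.

$217,110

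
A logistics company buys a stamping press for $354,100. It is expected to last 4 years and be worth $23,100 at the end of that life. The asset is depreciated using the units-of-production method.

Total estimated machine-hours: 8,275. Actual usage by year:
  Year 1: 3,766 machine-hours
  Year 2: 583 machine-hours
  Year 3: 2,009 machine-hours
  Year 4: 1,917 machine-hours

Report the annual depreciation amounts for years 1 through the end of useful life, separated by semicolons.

Depreciable base = $354,100 − $23,100 = $331,000.
Rate = $331,000 / 8,275 machine-hours = $40 per machine-hour.
Year 1: 3,766 × $40 = $150,640. Book value $203,460.
Year 2: 583 × $40 = $23,320. Book value $180,140.
Year 3: 2,009 × $40 = $80,360. Book value $99,780.
Year 4: 1,917 × $40 = $76,680. Book value $23,100.

$150,640; $23,320; $80,360; $76,680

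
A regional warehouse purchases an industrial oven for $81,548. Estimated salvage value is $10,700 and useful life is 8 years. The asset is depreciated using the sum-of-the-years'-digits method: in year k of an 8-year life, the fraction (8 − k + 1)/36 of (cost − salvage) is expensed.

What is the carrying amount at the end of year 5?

$22,508

Depreciable base = $81,548 − $10,700 = $70,848.
Sum of the years' digits = 8+7+6+5+4+3+2+1 = 36.
Year 1: $70,848 × 8/36 = $15,744. Book value $65,804.
Year 2: $70,848 × 7/36 = $13,776. Book value $52,028.
Year 3: $70,848 × 6/36 = $11,808. Book value $40,220.
Year 4: $70,848 × 5/36 = $9,840. Book value $30,380.
Year 5: $70,848 × 4/36 = $7,872. Book value $22,508.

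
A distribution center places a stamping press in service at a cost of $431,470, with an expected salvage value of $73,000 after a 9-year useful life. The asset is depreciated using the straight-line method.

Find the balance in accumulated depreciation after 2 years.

$79,660

Depreciable base = $431,470 − $73,000 = $358,470.
Annual expense = $358,470 / 9 = $39,830.
End of year 1: book value $391,640.
End of year 2: book value $351,810.
Accumulated through year 2 = $431,470 − $351,810 = $79,660.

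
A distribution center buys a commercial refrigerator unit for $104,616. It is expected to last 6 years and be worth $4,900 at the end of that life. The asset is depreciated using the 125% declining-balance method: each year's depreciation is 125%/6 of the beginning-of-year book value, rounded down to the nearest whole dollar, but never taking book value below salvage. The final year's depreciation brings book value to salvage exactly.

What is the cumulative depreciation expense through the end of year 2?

Depreciable base = $104,616 − $4,900 = $99,716.
Year 1: ⌊$104,616 × 125%/6⌋ = $21,795. Book value $82,821.
Year 2: ⌊$82,821 × 125%/6⌋ = $17,254. Book value $65,567.
Accumulated through year 2 = $104,616 − $65,567 = $39,049.

$39,049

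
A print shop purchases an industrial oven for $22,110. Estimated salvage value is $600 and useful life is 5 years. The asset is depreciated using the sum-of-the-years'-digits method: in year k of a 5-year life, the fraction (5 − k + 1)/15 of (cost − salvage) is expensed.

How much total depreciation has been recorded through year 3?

Depreciable base = $22,110 − $600 = $21,510.
Sum of the years' digits = 5+4+3+2+1 = 15.
Year 1: $21,510 × 5/15 = $7,170. Book value $14,940.
Year 2: $21,510 × 4/15 = $5,736. Book value $9,204.
Year 3: $21,510 × 3/15 = $4,302. Book value $4,902.
Accumulated through year 3 = $22,110 − $4,902 = $17,208.

$17,208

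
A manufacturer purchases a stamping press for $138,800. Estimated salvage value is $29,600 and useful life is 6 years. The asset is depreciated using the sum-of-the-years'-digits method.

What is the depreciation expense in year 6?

Depreciable base = $138,800 − $29,600 = $109,200.
Sum of the years' digits = 6+5+4+3+2+1 = 21.
Year 1: $109,200 × 6/21 = $31,200. Book value $107,600.
Year 2: $109,200 × 5/21 = $26,000. Book value $81,600.
Year 3: $109,200 × 4/21 = $20,800. Book value $60,800.
Year 4: $109,200 × 3/21 = $15,600. Book value $45,200.
Year 5: $109,200 × 2/21 = $10,400. Book value $34,800.
Year 6: $109,200 × 1/21 = $5,200. Book value $29,600.

$5,200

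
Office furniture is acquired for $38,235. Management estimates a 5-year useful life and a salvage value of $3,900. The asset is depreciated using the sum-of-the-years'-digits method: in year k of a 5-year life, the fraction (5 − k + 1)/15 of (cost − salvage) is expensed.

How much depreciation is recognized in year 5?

$2,289

Depreciable base = $38,235 − $3,900 = $34,335.
Sum of the years' digits = 5+4+3+2+1 = 15.
Year 1: $34,335 × 5/15 = $11,445. Book value $26,790.
Year 2: $34,335 × 4/15 = $9,156. Book value $17,634.
Year 3: $34,335 × 3/15 = $6,867. Book value $10,767.
Year 4: $34,335 × 2/15 = $4,578. Book value $6,189.
Year 5: $34,335 × 1/15 = $2,289. Book value $3,900.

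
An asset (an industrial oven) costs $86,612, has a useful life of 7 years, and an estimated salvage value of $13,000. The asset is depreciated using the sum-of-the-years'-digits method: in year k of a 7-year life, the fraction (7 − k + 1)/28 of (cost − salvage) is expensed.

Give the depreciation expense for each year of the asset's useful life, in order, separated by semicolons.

$18,403; $15,774; $13,145; $10,516; $7,887; $5,258; $2,629

Depreciable base = $86,612 − $13,000 = $73,612.
Sum of the years' digits = 7+6+5+4+3+2+1 = 28.
Year 1: $73,612 × 7/28 = $18,403. Book value $68,209.
Year 2: $73,612 × 6/28 = $15,774. Book value $52,435.
Year 3: $73,612 × 5/28 = $13,145. Book value $39,290.
Year 4: $73,612 × 4/28 = $10,516. Book value $28,774.
Year 5: $73,612 × 3/28 = $7,887. Book value $20,887.
Year 6: $73,612 × 2/28 = $5,258. Book value $15,629.
Year 7: $73,612 × 1/28 = $2,629. Book value $13,000.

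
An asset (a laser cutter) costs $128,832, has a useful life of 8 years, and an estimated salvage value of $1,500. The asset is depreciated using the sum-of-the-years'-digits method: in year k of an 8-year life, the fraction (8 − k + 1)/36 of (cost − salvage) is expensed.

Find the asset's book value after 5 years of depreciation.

$22,722

Depreciable base = $128,832 − $1,500 = $127,332.
Sum of the years' digits = 8+7+6+5+4+3+2+1 = 36.
Year 1: $127,332 × 8/36 = $28,296. Book value $100,536.
Year 2: $127,332 × 7/36 = $24,759. Book value $75,777.
Year 3: $127,332 × 6/36 = $21,222. Book value $54,555.
Year 4: $127,332 × 5/36 = $17,685. Book value $36,870.
Year 5: $127,332 × 4/36 = $14,148. Book value $22,722.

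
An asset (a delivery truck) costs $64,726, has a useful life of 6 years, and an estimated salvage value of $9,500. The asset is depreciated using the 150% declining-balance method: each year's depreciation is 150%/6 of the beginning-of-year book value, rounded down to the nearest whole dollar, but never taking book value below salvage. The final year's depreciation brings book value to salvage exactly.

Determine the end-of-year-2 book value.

$36,409

Depreciable base = $64,726 − $9,500 = $55,226.
Year 1: ⌊$64,726 × 150%/6⌋ = $16,181. Book value $48,545.
Year 2: ⌊$48,545 × 150%/6⌋ = $12,136. Book value $36,409.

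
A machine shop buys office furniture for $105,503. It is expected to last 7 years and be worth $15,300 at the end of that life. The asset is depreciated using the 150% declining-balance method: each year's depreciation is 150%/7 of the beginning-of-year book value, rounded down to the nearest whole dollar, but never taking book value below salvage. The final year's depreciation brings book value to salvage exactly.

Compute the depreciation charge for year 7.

$9,524

Depreciable base = $105,503 − $15,300 = $90,203.
Year 1: ⌊$105,503 × 150%/7⌋ = $22,607. Book value $82,896.
Year 2: ⌊$82,896 × 150%/7⌋ = $17,763. Book value $65,133.
Year 3: ⌊$65,133 × 150%/7⌋ = $13,957. Book value $51,176.
Year 4: ⌊$51,176 × 150%/7⌋ = $10,966. Book value $40,210.
Year 5: ⌊$40,210 × 150%/7⌋ = $8,616. Book value $31,594.
Year 6: ⌊$31,594 × 150%/7⌋ = $6,770. Book value $24,824.
Year 7 (final): $24,824 − $15,300 = $9,524. Book value $15,300.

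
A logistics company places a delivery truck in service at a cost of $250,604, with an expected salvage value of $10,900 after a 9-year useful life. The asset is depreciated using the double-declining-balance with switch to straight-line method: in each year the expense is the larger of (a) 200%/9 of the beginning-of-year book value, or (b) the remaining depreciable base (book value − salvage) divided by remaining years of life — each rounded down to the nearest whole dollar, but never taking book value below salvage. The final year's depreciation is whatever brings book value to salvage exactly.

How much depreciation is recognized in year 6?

$15,851

Depreciable base = $250,604 − $10,900 = $239,704.
Year 1: DB = ⌊$250,604 × 200%/9⌋ = $55,689; SL = ⌊$239,704/9⌋ = $26,633 → take DB $55,689. Book value $194,915.
Year 2: DB = ⌊$194,915 × 200%/9⌋ = $43,314; SL = ⌊$184,015/8⌋ = $23,001 → take DB $43,314. Book value $151,601.
Year 3: DB = ⌊$151,601 × 200%/9⌋ = $33,689; SL = ⌊$140,701/7⌋ = $20,100 → take DB $33,689. Book value $117,912.
Year 4: DB = ⌊$117,912 × 200%/9⌋ = $26,202; SL = ⌊$107,012/6⌋ = $17,835 → take DB $26,202. Book value $91,710.
Year 5: DB = ⌊$91,710 × 200%/9⌋ = $20,380; SL = ⌊$80,810/5⌋ = $16,162 → take DB $20,380. Book value $71,330.
Year 6: DB = ⌊$71,330 × 200%/9⌋ = $15,851; SL = ⌊$60,430/4⌋ = $15,107 → take DB $15,851. Book value $55,479.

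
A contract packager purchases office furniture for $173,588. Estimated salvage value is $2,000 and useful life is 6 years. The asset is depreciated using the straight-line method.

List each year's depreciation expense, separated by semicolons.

Depreciable base = $173,588 − $2,000 = $171,588.
Annual expense = $171,588 / 6 = $28,598.
End of year 1: book value $144,990.
End of year 2: book value $116,392.
End of year 3: book value $87,794.
End of year 4: book value $59,196.
End of year 5: book value $30,598.
End of year 6: book value $2,000.

$28,598; $28,598; $28,598; $28,598; $28,598; $28,598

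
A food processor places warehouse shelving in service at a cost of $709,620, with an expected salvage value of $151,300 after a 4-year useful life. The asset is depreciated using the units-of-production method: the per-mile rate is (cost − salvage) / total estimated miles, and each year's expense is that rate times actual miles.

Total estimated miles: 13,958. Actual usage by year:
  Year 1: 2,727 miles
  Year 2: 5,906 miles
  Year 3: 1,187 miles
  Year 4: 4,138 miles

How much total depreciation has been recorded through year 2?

Depreciable base = $709,620 − $151,300 = $558,320.
Rate = $558,320 / 13,958 miles = $40 per mile.
Year 1: 2,727 × $40 = $109,080. Book value $600,540.
Year 2: 5,906 × $40 = $236,240. Book value $364,300.
Accumulated through year 2 = $709,620 − $364,300 = $345,320.

$345,320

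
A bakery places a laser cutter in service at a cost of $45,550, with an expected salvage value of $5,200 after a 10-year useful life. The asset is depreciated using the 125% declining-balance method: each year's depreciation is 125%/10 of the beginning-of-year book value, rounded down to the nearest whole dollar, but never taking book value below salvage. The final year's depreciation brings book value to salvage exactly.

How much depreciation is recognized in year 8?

Depreciable base = $45,550 − $5,200 = $40,350.
Year 1: ⌊$45,550 × 125%/10⌋ = $5,693. Book value $39,857.
Year 2: ⌊$39,857 × 125%/10⌋ = $4,982. Book value $34,875.
Year 3: ⌊$34,875 × 125%/10⌋ = $4,359. Book value $30,516.
Year 4: ⌊$30,516 × 125%/10⌋ = $3,814. Book value $26,702.
Year 5: ⌊$26,702 × 125%/10⌋ = $3,337. Book value $23,365.
Year 6: ⌊$23,365 × 125%/10⌋ = $2,920. Book value $20,445.
Year 7: ⌊$20,445 × 125%/10⌋ = $2,555. Book value $17,890.
Year 8: ⌊$17,890 × 125%/10⌋ = $2,236. Book value $15,654.

$2,236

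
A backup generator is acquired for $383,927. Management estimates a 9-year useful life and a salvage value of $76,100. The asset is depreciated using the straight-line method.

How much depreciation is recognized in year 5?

Depreciable base = $383,927 − $76,100 = $307,827.
Annual expense = $307,827 / 9 = $34,203.

$34,203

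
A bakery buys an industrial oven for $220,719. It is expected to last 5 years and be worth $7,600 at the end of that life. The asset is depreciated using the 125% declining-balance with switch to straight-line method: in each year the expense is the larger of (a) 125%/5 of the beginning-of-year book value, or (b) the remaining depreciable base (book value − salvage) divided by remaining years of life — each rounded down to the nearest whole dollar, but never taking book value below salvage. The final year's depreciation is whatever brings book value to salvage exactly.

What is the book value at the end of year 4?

Depreciable base = $220,719 − $7,600 = $213,119.
Year 1: DB = ⌊$220,719 × 125%/5⌋ = $55,179; SL = ⌊$213,119/5⌋ = $42,623 → take DB $55,179. Book value $165,540.
Year 2: DB = ⌊$165,540 × 125%/5⌋ = $41,385; SL = ⌊$157,940/4⌋ = $39,485 → take DB $41,385. Book value $124,155.
Year 3: DB = ⌊$124,155 × 125%/5⌋ = $31,038; SL = ⌊$116,555/3⌋ = $38,851 → take SL $38,851. Book value $85,304.
Year 4: DB = ⌊$85,304 × 125%/5⌋ = $21,326; SL = ⌊$77,704/2⌋ = $38,852 → take SL $38,852. Book value $46,452.

$46,452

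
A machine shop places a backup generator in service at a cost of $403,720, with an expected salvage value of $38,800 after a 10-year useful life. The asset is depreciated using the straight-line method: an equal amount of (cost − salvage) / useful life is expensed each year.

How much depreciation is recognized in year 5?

$36,492

Depreciable base = $403,720 − $38,800 = $364,920.
Annual expense = $364,920 / 10 = $36,492.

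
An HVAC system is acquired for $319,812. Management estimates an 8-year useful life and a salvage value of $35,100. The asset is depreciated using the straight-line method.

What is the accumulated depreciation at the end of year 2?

$71,178

Depreciable base = $319,812 − $35,100 = $284,712.
Annual expense = $284,712 / 8 = $35,589.
End of year 1: book value $284,223.
End of year 2: book value $248,634.
Accumulated through year 2 = $319,812 − $248,634 = $71,178.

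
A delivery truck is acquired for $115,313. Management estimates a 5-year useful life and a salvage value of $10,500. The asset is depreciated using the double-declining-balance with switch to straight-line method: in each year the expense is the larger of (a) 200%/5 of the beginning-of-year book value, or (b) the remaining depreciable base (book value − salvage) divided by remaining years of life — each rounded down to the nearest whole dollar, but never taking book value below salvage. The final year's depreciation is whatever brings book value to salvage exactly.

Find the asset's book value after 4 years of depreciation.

Depreciable base = $115,313 − $10,500 = $104,813.
Year 1: DB = ⌊$115,313 × 200%/5⌋ = $46,125; SL = ⌊$104,813/5⌋ = $20,962 → take DB $46,125. Book value $69,188.
Year 2: DB = ⌊$69,188 × 200%/5⌋ = $27,675; SL = ⌊$58,688/4⌋ = $14,672 → take DB $27,675. Book value $41,513.
Year 3: DB = ⌊$41,513 × 200%/5⌋ = $16,605; SL = ⌊$31,013/3⌋ = $10,337 → take DB $16,605. Book value $24,908.
Year 4: DB = ⌊$24,908 × 200%/5⌋ = $9,963; SL = ⌊$14,408/2⌋ = $7,204 → take DB $9,963. Book value $14,945.

$14,945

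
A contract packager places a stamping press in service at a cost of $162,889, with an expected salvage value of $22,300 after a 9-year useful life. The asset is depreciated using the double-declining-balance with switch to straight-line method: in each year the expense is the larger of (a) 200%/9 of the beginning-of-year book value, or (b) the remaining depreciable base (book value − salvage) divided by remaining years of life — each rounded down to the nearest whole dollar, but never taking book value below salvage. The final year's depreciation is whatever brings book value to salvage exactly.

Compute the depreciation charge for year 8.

Depreciable base = $162,889 − $22,300 = $140,589.
Year 1: DB = ⌊$162,889 × 200%/9⌋ = $36,197; SL = ⌊$140,589/9⌋ = $15,621 → take DB $36,197. Book value $126,692.
Year 2: DB = ⌊$126,692 × 200%/9⌋ = $28,153; SL = ⌊$104,392/8⌋ = $13,049 → take DB $28,153. Book value $98,539.
Year 3: DB = ⌊$98,539 × 200%/9⌋ = $21,897; SL = ⌊$76,239/7⌋ = $10,891 → take DB $21,897. Book value $76,642.
Year 4: DB = ⌊$76,642 × 200%/9⌋ = $17,031; SL = ⌊$54,342/6⌋ = $9,057 → take DB $17,031. Book value $59,611.
Year 5: DB = ⌊$59,611 × 200%/9⌋ = $13,246; SL = ⌊$37,311/5⌋ = $7,462 → take DB $13,246. Book value $46,365.
Year 6: DB = ⌊$46,365 × 200%/9⌋ = $10,303; SL = ⌊$24,065/4⌋ = $6,016 → take DB $10,303. Book value $36,062.
Year 7: DB = ⌊$36,062 × 200%/9⌋ = $8,013; SL = ⌊$13,762/3⌋ = $4,587 → take DB $8,013. Book value $28,049.
Year 8: DB = ⌊$28,049 × 200%/9⌋ = $6,233; SL = ⌊$5,749/2⌋ = $2,874 → take DB $6,233, capped at $5,749. Book value $22,300.

$5,749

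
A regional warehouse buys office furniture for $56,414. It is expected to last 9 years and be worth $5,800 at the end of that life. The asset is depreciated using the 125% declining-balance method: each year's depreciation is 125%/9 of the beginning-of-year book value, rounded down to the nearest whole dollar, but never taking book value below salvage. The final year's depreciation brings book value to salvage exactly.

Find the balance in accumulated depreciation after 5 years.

$29,703

Depreciable base = $56,414 − $5,800 = $50,614.
Year 1: ⌊$56,414 × 125%/9⌋ = $7,835. Book value $48,579.
Year 2: ⌊$48,579 × 125%/9⌋ = $6,747. Book value $41,832.
Year 3: ⌊$41,832 × 125%/9⌋ = $5,810. Book value $36,022.
Year 4: ⌊$36,022 × 125%/9⌋ = $5,003. Book value $31,019.
Year 5: ⌊$31,019 × 125%/9⌋ = $4,308. Book value $26,711.
Accumulated through year 5 = $56,414 − $26,711 = $29,703.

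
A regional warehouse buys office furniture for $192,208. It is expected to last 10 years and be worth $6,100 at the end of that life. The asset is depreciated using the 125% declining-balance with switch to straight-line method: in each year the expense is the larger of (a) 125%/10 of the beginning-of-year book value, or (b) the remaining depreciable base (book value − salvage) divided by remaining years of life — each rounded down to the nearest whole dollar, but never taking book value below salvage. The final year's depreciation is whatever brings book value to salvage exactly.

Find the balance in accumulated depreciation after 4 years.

$80,966

Depreciable base = $192,208 − $6,100 = $186,108.
Year 1: DB = ⌊$192,208 × 125%/10⌋ = $24,026; SL = ⌊$186,108/10⌋ = $18,610 → take DB $24,026. Book value $168,182.
Year 2: DB = ⌊$168,182 × 125%/10⌋ = $21,022; SL = ⌊$162,082/9⌋ = $18,009 → take DB $21,022. Book value $147,160.
Year 3: DB = ⌊$147,160 × 125%/10⌋ = $18,395; SL = ⌊$141,060/8⌋ = $17,632 → take DB $18,395. Book value $128,765.
Year 4: DB = ⌊$128,765 × 125%/10⌋ = $16,095; SL = ⌊$122,665/7⌋ = $17,523 → take SL $17,523. Book value $111,242.
Accumulated through year 4 = $192,208 − $111,242 = $80,966.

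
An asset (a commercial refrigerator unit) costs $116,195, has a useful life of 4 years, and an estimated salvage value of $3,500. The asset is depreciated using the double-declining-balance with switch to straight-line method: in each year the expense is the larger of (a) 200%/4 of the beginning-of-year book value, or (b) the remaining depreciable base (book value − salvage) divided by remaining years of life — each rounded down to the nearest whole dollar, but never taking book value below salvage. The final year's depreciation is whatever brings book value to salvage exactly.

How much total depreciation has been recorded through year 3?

$101,670

Depreciable base = $116,195 − $3,500 = $112,695.
Year 1: DB = ⌊$116,195 × 200%/4⌋ = $58,097; SL = ⌊$112,695/4⌋ = $28,173 → take DB $58,097. Book value $58,098.
Year 2: DB = ⌊$58,098 × 200%/4⌋ = $29,049; SL = ⌊$54,598/3⌋ = $18,199 → take DB $29,049. Book value $29,049.
Year 3: DB = ⌊$29,049 × 200%/4⌋ = $14,524; SL = ⌊$25,549/2⌋ = $12,774 → take DB $14,524. Book value $14,525.
Accumulated through year 3 = $116,195 − $14,525 = $101,670.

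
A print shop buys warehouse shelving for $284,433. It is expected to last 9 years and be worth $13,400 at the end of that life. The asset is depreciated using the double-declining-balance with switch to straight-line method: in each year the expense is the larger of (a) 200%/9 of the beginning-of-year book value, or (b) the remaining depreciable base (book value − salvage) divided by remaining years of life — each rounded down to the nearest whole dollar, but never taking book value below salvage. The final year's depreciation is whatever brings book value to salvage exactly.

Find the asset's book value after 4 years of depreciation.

Depreciable base = $284,433 − $13,400 = $271,033.
Year 1: DB = ⌊$284,433 × 200%/9⌋ = $63,207; SL = ⌊$271,033/9⌋ = $30,114 → take DB $63,207. Book value $221,226.
Year 2: DB = ⌊$221,226 × 200%/9⌋ = $49,161; SL = ⌊$207,826/8⌋ = $25,978 → take DB $49,161. Book value $172,065.
Year 3: DB = ⌊$172,065 × 200%/9⌋ = $38,236; SL = ⌊$158,665/7⌋ = $22,666 → take DB $38,236. Book value $133,829.
Year 4: DB = ⌊$133,829 × 200%/9⌋ = $29,739; SL = ⌊$120,429/6⌋ = $20,071 → take DB $29,739. Book value $104,090.

$104,090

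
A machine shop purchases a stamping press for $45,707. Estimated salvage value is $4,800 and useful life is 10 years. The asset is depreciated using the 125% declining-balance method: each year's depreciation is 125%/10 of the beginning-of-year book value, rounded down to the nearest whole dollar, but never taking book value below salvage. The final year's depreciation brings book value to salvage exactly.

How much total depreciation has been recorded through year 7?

$27,756

Depreciable base = $45,707 − $4,800 = $40,907.
Year 1: ⌊$45,707 × 125%/10⌋ = $5,713. Book value $39,994.
Year 2: ⌊$39,994 × 125%/10⌋ = $4,999. Book value $34,995.
Year 3: ⌊$34,995 × 125%/10⌋ = $4,374. Book value $30,621.
Year 4: ⌊$30,621 × 125%/10⌋ = $3,827. Book value $26,794.
Year 5: ⌊$26,794 × 125%/10⌋ = $3,349. Book value $23,445.
Year 6: ⌊$23,445 × 125%/10⌋ = $2,930. Book value $20,515.
Year 7: ⌊$20,515 × 125%/10⌋ = $2,564. Book value $17,951.
Accumulated through year 7 = $45,707 − $17,951 = $27,756.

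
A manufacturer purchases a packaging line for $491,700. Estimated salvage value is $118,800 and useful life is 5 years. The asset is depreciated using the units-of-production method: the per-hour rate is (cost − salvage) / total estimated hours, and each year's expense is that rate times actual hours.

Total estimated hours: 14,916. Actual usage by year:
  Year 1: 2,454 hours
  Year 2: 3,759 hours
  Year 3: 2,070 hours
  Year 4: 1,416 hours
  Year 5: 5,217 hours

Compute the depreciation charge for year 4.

Depreciable base = $491,700 − $118,800 = $372,900.
Rate = $372,900 / 14,916 hours = $25 per hour.
Year 1: 2,454 × $25 = $61,350. Book value $430,350.
Year 2: 3,759 × $25 = $93,975. Book value $336,375.
Year 3: 2,070 × $25 = $51,750. Book value $284,625.
Year 4: 1,416 × $25 = $35,400. Book value $249,225.

$35,400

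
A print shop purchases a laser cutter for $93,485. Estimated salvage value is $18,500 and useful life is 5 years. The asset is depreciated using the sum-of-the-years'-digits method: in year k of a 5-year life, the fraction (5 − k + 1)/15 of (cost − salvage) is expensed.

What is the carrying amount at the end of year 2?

$48,494

Depreciable base = $93,485 − $18,500 = $74,985.
Sum of the years' digits = 5+4+3+2+1 = 15.
Year 1: $74,985 × 5/15 = $24,995. Book value $68,490.
Year 2: $74,985 × 4/15 = $19,996. Book value $48,494.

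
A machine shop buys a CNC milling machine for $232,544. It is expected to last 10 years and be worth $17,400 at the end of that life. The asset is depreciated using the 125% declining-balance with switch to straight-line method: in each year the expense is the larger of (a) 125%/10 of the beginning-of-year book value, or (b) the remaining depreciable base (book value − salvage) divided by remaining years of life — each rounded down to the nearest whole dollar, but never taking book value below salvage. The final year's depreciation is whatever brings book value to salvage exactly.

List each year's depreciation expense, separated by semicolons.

$29,068; $25,434; $22,255; $19,769; $19,769; $19,769; $19,770; $19,770; $19,770; $19,770

Depreciable base = $232,544 − $17,400 = $215,144.
Year 1: DB = ⌊$232,544 × 125%/10⌋ = $29,068; SL = ⌊$215,144/10⌋ = $21,514 → take DB $29,068. Book value $203,476.
Year 2: DB = ⌊$203,476 × 125%/10⌋ = $25,434; SL = ⌊$186,076/9⌋ = $20,675 → take DB $25,434. Book value $178,042.
Year 3: DB = ⌊$178,042 × 125%/10⌋ = $22,255; SL = ⌊$160,642/8⌋ = $20,080 → take DB $22,255. Book value $155,787.
Year 4: DB = ⌊$155,787 × 125%/10⌋ = $19,473; SL = ⌊$138,387/7⌋ = $19,769 → take SL $19,769. Book value $136,018.
Year 5: DB = ⌊$136,018 × 125%/10⌋ = $17,002; SL = ⌊$118,618/6⌋ = $19,769 → take SL $19,769. Book value $116,249.
Year 6: DB = ⌊$116,249 × 125%/10⌋ = $14,531; SL = ⌊$98,849/5⌋ = $19,769 → take SL $19,769. Book value $96,480.
Year 7: DB = ⌊$96,480 × 125%/10⌋ = $12,060; SL = ⌊$79,080/4⌋ = $19,770 → take SL $19,770. Book value $76,710.
Year 8: DB = ⌊$76,710 × 125%/10⌋ = $9,588; SL = ⌊$59,310/3⌋ = $19,770 → take SL $19,770. Book value $56,940.
Year 9: DB = ⌊$56,940 × 125%/10⌋ = $7,117; SL = ⌊$39,540/2⌋ = $19,770 → take SL $19,770. Book value $37,170.
Year 10 (final): $37,170 − $17,400 = $19,770. Book value $17,400.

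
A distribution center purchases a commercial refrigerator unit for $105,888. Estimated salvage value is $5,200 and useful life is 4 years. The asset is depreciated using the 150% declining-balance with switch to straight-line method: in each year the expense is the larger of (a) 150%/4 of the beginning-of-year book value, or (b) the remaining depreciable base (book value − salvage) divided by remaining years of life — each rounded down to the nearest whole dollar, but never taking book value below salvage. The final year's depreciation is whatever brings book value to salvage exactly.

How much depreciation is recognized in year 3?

$18,081

Depreciable base = $105,888 − $5,200 = $100,688.
Year 1: DB = ⌊$105,888 × 150%/4⌋ = $39,708; SL = ⌊$100,688/4⌋ = $25,172 → take DB $39,708. Book value $66,180.
Year 2: DB = ⌊$66,180 × 150%/4⌋ = $24,817; SL = ⌊$60,980/3⌋ = $20,326 → take DB $24,817. Book value $41,363.
Year 3: DB = ⌊$41,363 × 150%/4⌋ = $15,511; SL = ⌊$36,163/2⌋ = $18,081 → take SL $18,081. Book value $23,282.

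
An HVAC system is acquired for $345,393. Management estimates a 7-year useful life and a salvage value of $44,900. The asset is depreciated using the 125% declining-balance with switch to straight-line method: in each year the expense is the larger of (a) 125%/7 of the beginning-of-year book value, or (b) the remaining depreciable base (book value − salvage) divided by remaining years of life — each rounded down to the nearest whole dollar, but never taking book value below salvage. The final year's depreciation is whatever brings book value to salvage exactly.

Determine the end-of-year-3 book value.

Depreciable base = $345,393 − $44,900 = $300,493.
Year 1: DB = ⌊$345,393 × 125%/7⌋ = $61,677; SL = ⌊$300,493/7⌋ = $42,927 → take DB $61,677. Book value $283,716.
Year 2: DB = ⌊$283,716 × 125%/7⌋ = $50,663; SL = ⌊$238,816/6⌋ = $39,802 → take DB $50,663. Book value $233,053.
Year 3: DB = ⌊$233,053 × 125%/7⌋ = $41,616; SL = ⌊$188,153/5⌋ = $37,630 → take DB $41,616. Book value $191,437.

$191,437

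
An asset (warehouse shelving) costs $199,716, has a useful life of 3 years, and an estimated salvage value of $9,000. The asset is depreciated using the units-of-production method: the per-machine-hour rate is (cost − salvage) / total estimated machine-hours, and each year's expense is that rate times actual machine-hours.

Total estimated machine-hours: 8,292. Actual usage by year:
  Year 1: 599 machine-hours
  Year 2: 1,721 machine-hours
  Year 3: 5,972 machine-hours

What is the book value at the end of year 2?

$146,356

Depreciable base = $199,716 − $9,000 = $190,716.
Rate = $190,716 / 8,292 machine-hours = $23 per machine-hour.
Year 1: 599 × $23 = $13,777. Book value $185,939.
Year 2: 1,721 × $23 = $39,583. Book value $146,356.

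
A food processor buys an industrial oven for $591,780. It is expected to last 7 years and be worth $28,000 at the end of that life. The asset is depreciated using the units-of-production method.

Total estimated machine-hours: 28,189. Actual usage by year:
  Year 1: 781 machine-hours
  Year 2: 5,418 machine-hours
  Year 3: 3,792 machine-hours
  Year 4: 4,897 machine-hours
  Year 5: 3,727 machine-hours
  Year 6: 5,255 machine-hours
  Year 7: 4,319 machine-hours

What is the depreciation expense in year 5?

Depreciable base = $591,780 − $28,000 = $563,780.
Rate = $563,780 / 28,189 machine-hours = $20 per machine-hour.
Year 1: 781 × $20 = $15,620. Book value $576,160.
Year 2: 5,418 × $20 = $108,360. Book value $467,800.
Year 3: 3,792 × $20 = $75,840. Book value $391,960.
Year 4: 4,897 × $20 = $97,940. Book value $294,020.
Year 5: 3,727 × $20 = $74,540. Book value $219,480.

$74,540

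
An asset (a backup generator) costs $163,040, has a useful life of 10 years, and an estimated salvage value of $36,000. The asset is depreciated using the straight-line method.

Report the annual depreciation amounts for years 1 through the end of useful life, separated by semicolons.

$12,704; $12,704; $12,704; $12,704; $12,704; $12,704; $12,704; $12,704; $12,704; $12,704

Depreciable base = $163,040 − $36,000 = $127,040.
Annual expense = $127,040 / 10 = $12,704.
End of year 1: book value $150,336.
End of year 2: book value $137,632.
End of year 3: book value $124,928.
End of year 4: book value $112,224.
End of year 5: book value $99,520.
End of year 6: book value $86,816.
End of year 7: book value $74,112.
End of year 8: book value $61,408.
End of year 9: book value $48,704.
End of year 10: book value $36,000.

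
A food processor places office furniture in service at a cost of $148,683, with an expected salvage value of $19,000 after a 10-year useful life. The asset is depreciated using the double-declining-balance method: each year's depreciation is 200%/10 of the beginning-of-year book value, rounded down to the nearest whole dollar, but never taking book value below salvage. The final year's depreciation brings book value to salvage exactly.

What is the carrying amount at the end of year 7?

$31,183

Depreciable base = $148,683 − $19,000 = $129,683.
Year 1: ⌊$148,683 × 200%/10⌋ = $29,736. Book value $118,947.
Year 2: ⌊$118,947 × 200%/10⌋ = $23,789. Book value $95,158.
Year 3: ⌊$95,158 × 200%/10⌋ = $19,031. Book value $76,127.
Year 4: ⌊$76,127 × 200%/10⌋ = $15,225. Book value $60,902.
Year 5: ⌊$60,902 × 200%/10⌋ = $12,180. Book value $48,722.
Year 6: ⌊$48,722 × 200%/10⌋ = $9,744. Book value $38,978.
Year 7: ⌊$38,978 × 200%/10⌋ = $7,795. Book value $31,183.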